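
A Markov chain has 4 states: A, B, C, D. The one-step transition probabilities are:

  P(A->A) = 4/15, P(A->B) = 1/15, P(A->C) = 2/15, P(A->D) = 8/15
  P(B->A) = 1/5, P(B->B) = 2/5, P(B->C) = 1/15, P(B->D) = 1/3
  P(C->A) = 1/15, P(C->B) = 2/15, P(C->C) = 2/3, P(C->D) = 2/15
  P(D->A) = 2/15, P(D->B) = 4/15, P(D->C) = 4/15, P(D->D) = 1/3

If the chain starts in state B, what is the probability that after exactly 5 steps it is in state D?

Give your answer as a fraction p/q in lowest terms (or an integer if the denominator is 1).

Answer: 15376/50625

Derivation:
Computing P^5 by repeated multiplication:
P^1 =
  A: [4/15, 1/15, 2/15, 8/15]
  B: [1/5, 2/5, 1/15, 1/3]
  C: [1/15, 2/15, 2/3, 2/15]
  D: [2/15, 4/15, 4/15, 1/3]
P^2 =
  A: [37/225, 46/225, 61/225, 9/25]
  B: [41/225, 61/225, 14/75, 9/25]
  C: [8/75, 41/225, 112/225, 16/75]
  D: [34/225, 6/25, 68/225, 23/75]
P^3 =
  A: [509/3375, 253/1125, 1054/3375, 39/125]
  B: [551/3375, 163/675, 887/3375, 374/1125]
  C: [427/3375, 686/3375, 467/1125, 287/1125]
  D: [56/375, 154/675, 1078/3375, 341/1125]
P^4 =
  A: [2491/16875, 11383/50625, 16529/50625, 1016/3375]
  B: [1556/10125, 3901/16875, 611/2025, 1763/5625]
  C: [6889/50625, 10789/50625, 18994/50625, 4651/16875]
  D: [298/2025, 11372/50625, 74/225, 5051/16875]
P^5 =
  A: [4442/30375, 169789/759375, 84193/253125, 75319/253125]
  B: [466/3125, 172016/759375, 243481/759375, 15376/50625]
  C: [106823/759375, 55141/253125, 270319/759375, 1606/5625]
  D: [110872/759375, 169594/759375, 253384/759375, 3007/10125]

(P^5)[B -> D] = 15376/50625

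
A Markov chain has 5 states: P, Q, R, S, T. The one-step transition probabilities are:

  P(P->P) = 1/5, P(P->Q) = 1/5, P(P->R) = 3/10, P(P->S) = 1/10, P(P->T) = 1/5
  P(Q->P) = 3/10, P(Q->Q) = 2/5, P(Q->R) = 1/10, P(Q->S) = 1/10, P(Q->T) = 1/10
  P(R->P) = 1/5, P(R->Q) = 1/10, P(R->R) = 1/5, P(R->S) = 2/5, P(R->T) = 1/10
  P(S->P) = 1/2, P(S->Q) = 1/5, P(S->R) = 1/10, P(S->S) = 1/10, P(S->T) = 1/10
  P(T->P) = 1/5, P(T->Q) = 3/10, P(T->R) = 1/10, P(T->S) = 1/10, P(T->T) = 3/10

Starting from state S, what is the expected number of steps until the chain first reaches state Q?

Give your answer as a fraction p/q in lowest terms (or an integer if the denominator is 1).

Answer: 5055/1003

Derivation:
Let h_i = expected steps to first reach Q from state i.
Boundary: h_Q = 0.
First-step equations for the other states:
  h_P = 1 + 1/5*h_P + 1/5*h_Q + 3/10*h_R + 1/10*h_S + 1/5*h_T
  h_R = 1 + 1/5*h_P + 1/10*h_Q + 1/5*h_R + 2/5*h_S + 1/10*h_T
  h_S = 1 + 1/2*h_P + 1/5*h_Q + 1/10*h_R + 1/10*h_S + 1/10*h_T
  h_T = 1 + 1/5*h_P + 3/10*h_Q + 1/10*h_R + 1/10*h_S + 3/10*h_T

Substituting h_Q = 0 and rearranging gives the linear system (I - Q) h = 1:
  [4/5, -3/10, -1/10, -1/5] . (h_P, h_R, h_S, h_T) = 1
  [-1/5, 4/5, -2/5, -1/10] . (h_P, h_R, h_S, h_T) = 1
  [-1/2, -1/10, 9/10, -1/10] . (h_P, h_R, h_S, h_T) = 1
  [-1/5, -1/10, -1/10, 7/10] . (h_P, h_R, h_S, h_T) = 1

Solving yields:
  h_P = 5090/1003
  h_R = 95/17
  h_S = 5055/1003
  h_T = 4410/1003

Starting state is S, so the expected hitting time is h_S = 5055/1003.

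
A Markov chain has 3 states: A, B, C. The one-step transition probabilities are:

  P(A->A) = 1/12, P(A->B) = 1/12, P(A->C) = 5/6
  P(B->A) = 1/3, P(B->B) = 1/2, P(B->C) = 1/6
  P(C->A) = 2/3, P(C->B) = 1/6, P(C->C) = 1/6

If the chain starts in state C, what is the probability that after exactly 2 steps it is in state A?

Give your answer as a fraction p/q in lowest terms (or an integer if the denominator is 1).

Computing P^2 by repeated multiplication:
P^1 =
  A: [1/12, 1/12, 5/6]
  B: [1/3, 1/2, 1/6]
  C: [2/3, 1/6, 1/6]
P^2 =
  A: [85/144, 3/16, 2/9]
  B: [11/36, 11/36, 7/18]
  C: [2/9, 1/6, 11/18]

(P^2)[C -> A] = 2/9

Answer: 2/9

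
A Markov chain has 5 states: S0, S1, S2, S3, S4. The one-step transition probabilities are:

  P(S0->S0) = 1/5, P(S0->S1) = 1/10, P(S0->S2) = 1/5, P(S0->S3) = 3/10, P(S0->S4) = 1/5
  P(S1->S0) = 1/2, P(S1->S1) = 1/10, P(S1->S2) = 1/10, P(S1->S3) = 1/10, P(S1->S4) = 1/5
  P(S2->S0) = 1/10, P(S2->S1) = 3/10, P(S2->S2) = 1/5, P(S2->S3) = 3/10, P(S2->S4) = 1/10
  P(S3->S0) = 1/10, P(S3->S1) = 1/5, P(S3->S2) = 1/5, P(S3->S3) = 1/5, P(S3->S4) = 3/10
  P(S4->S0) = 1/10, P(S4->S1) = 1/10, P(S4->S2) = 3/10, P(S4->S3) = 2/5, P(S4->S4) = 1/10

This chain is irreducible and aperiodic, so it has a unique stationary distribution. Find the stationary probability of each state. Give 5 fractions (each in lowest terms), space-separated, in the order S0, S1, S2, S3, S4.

Answer: 2327/12575 2092/12575 2541/12575 3263/12575 2352/12575

Derivation:
The stationary distribution satisfies pi = pi * P, i.e.:
  pi_S0 = 1/5*pi_S0 + 1/2*pi_S1 + 1/10*pi_S2 + 1/10*pi_S3 + 1/10*pi_S4
  pi_S1 = 1/10*pi_S0 + 1/10*pi_S1 + 3/10*pi_S2 + 1/5*pi_S3 + 1/10*pi_S4
  pi_S2 = 1/5*pi_S0 + 1/10*pi_S1 + 1/5*pi_S2 + 1/5*pi_S3 + 3/10*pi_S4
  pi_S3 = 3/10*pi_S0 + 1/10*pi_S1 + 3/10*pi_S2 + 1/5*pi_S3 + 2/5*pi_S4
  pi_S4 = 1/5*pi_S0 + 1/5*pi_S1 + 1/10*pi_S2 + 3/10*pi_S3 + 1/10*pi_S4
with normalization: pi_S0 + pi_S1 + pi_S2 + pi_S3 + pi_S4 = 1.

Using the first 4 balance equations plus normalization, the linear system A*pi = b is:
  [-4/5, 1/2, 1/10, 1/10, 1/10] . pi = 0
  [1/10, -9/10, 3/10, 1/5, 1/10] . pi = 0
  [1/5, 1/10, -4/5, 1/5, 3/10] . pi = 0
  [3/10, 1/10, 3/10, -4/5, 2/5] . pi = 0
  [1, 1, 1, 1, 1] . pi = 1

Solving yields:
  pi_S0 = 2327/12575
  pi_S1 = 2092/12575
  pi_S2 = 2541/12575
  pi_S3 = 3263/12575
  pi_S4 = 2352/12575

Verification (pi * P):
  2327/12575*1/5 + 2092/12575*1/2 + 2541/12575*1/10 + 3263/12575*1/10 + 2352/12575*1/10 = 2327/12575 = pi_S0  (ok)
  2327/12575*1/10 + 2092/12575*1/10 + 2541/12575*3/10 + 3263/12575*1/5 + 2352/12575*1/10 = 2092/12575 = pi_S1  (ok)
  2327/12575*1/5 + 2092/12575*1/10 + 2541/12575*1/5 + 3263/12575*1/5 + 2352/12575*3/10 = 2541/12575 = pi_S2  (ok)
  2327/12575*3/10 + 2092/12575*1/10 + 2541/12575*3/10 + 3263/12575*1/5 + 2352/12575*2/5 = 3263/12575 = pi_S3  (ok)
  2327/12575*1/5 + 2092/12575*1/5 + 2541/12575*1/10 + 3263/12575*3/10 + 2352/12575*1/10 = 2352/12575 = pi_S4  (ok)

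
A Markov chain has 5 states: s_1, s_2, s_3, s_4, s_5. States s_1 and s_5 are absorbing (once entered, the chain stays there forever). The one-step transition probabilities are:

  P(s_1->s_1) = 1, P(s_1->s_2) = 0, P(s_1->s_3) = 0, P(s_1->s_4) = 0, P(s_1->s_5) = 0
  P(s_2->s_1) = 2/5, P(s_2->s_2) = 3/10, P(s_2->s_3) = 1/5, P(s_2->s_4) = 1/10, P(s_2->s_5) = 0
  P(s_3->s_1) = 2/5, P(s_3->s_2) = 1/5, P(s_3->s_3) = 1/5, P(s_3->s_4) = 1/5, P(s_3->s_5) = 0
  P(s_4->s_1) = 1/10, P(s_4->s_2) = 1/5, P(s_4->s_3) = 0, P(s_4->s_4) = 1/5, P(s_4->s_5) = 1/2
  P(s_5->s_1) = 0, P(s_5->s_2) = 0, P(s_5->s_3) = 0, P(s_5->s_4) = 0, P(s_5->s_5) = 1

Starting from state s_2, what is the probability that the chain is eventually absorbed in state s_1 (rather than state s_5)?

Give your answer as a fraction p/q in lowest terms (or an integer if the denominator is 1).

Answer: 83/98

Derivation:
Let a_i = P(absorbed in s_1 | start in state i).
Boundary conditions: a_s_1 = 1, a_s_5 = 0.
For each transient state i, a_i = sum_j P(i->j) * a_j:
  a_s_2 = 2/5*a_s_1 + 3/10*a_s_2 + 1/5*a_s_3 + 1/10*a_s_4 + 0*a_s_5
  a_s_3 = 2/5*a_s_1 + 1/5*a_s_2 + 1/5*a_s_3 + 1/5*a_s_4 + 0*a_s_5
  a_s_4 = 1/10*a_s_1 + 1/5*a_s_2 + 0*a_s_3 + 1/5*a_s_4 + 1/2*a_s_5

Substituting a_s_1 = 1 and a_s_5 = 0, rearrange to (I - Q) a = r where r[i] = P(i -> s_1):
  [7/10, -1/5, -1/10] . (a_s_2, a_s_3, a_s_4) = 2/5
  [-1/5, 4/5, -1/5] . (a_s_2, a_s_3, a_s_4) = 2/5
  [-1/5, 0, 4/5] . (a_s_2, a_s_3, a_s_4) = 1/10

Solving yields:
  a_s_2 = 83/98
  a_s_3 = 39/49
  a_s_4 = 33/98

Starting state is s_2, so the absorption probability is a_s_2 = 83/98.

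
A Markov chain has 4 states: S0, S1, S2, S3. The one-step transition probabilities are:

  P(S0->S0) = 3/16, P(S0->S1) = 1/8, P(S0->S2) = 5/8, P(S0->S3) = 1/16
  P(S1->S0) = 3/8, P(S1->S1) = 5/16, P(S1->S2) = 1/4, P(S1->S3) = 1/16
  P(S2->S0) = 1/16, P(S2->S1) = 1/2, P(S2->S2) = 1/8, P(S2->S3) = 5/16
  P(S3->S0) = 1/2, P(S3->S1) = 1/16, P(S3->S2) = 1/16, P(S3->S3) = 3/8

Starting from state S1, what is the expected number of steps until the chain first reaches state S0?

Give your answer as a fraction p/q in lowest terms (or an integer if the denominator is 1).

Answer: 3360/1123

Derivation:
Let h_i = expected steps to first reach S0 from state i.
Boundary: h_S0 = 0.
First-step equations for the other states:
  h_S1 = 1 + 3/8*h_S0 + 5/16*h_S1 + 1/4*h_S2 + 1/16*h_S3
  h_S2 = 1 + 1/16*h_S0 + 1/2*h_S1 + 1/8*h_S2 + 5/16*h_S3
  h_S3 = 1 + 1/2*h_S0 + 1/16*h_S1 + 1/16*h_S2 + 3/8*h_S3

Substituting h_S0 = 0 and rearranging gives the linear system (I - Q) h = 1:
  [11/16, -1/4, -1/16] . (h_S1, h_S2, h_S3) = 1
  [-1/2, 7/8, -5/16] . (h_S1, h_S2, h_S3) = 1
  [-1/16, -1/16, 5/8] . (h_S1, h_S2, h_S3) = 1

Solving yields:
  h_S1 = 3360/1123
  h_S2 = 4112/1123
  h_S3 = 2544/1123

Starting state is S1, so the expected hitting time is h_S1 = 3360/1123.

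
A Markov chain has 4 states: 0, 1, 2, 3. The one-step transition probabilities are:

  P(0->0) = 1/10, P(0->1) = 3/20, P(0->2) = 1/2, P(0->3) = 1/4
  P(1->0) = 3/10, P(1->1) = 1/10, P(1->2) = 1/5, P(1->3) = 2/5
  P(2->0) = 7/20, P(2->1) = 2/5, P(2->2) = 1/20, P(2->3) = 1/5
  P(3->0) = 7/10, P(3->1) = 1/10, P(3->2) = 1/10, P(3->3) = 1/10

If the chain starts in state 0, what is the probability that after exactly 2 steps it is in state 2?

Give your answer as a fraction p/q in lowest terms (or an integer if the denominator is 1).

Answer: 13/100

Derivation:
Computing P^2 by repeated multiplication:
P^1 =
  0: [1/10, 3/20, 1/2, 1/4]
  1: [3/10, 1/10, 1/5, 2/5]
  2: [7/20, 2/5, 1/20, 1/5]
  3: [7/10, 1/10, 1/10, 1/10]
P^2 =
  0: [81/200, 51/200, 13/100, 21/100]
  1: [41/100, 7/40, 11/50, 39/200]
  2: [5/16, 53/400, 111/400, 111/400]
  3: [41/200, 33/200, 77/200, 49/200]

(P^2)[0 -> 2] = 13/100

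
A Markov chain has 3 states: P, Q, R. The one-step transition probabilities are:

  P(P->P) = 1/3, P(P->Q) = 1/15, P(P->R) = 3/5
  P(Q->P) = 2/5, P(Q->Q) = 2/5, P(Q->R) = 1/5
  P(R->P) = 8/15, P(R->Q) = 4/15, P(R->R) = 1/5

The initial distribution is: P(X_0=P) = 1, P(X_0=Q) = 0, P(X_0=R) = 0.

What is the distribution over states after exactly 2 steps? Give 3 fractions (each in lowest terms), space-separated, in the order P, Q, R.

Propagating the distribution step by step (d_{t+1} = d_t * P):
d_0 = (P=1, Q=0, R=0)
  d_1[P] = 1*1/3 + 0*2/5 + 0*8/15 = 1/3
  d_1[Q] = 1*1/15 + 0*2/5 + 0*4/15 = 1/15
  d_1[R] = 1*3/5 + 0*1/5 + 0*1/5 = 3/5
d_1 = (P=1/3, Q=1/15, R=3/5)
  d_2[P] = 1/3*1/3 + 1/15*2/5 + 3/5*8/15 = 103/225
  d_2[Q] = 1/3*1/15 + 1/15*2/5 + 3/5*4/15 = 47/225
  d_2[R] = 1/3*3/5 + 1/15*1/5 + 3/5*1/5 = 1/3
d_2 = (P=103/225, Q=47/225, R=1/3)

Answer: 103/225 47/225 1/3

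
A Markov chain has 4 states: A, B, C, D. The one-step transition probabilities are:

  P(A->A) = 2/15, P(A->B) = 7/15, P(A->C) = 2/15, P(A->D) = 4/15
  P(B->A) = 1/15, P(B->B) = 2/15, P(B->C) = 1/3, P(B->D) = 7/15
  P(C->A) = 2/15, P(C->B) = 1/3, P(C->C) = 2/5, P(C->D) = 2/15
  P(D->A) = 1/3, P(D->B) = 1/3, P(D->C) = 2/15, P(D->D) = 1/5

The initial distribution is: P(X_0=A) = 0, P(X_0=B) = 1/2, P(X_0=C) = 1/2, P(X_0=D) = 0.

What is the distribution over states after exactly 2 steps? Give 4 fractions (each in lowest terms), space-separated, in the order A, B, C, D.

Answer: 8/45 3/10 5/18 11/45

Derivation:
Propagating the distribution step by step (d_{t+1} = d_t * P):
d_0 = (A=0, B=1/2, C=1/2, D=0)
  d_1[A] = 0*2/15 + 1/2*1/15 + 1/2*2/15 + 0*1/3 = 1/10
  d_1[B] = 0*7/15 + 1/2*2/15 + 1/2*1/3 + 0*1/3 = 7/30
  d_1[C] = 0*2/15 + 1/2*1/3 + 1/2*2/5 + 0*2/15 = 11/30
  d_1[D] = 0*4/15 + 1/2*7/15 + 1/2*2/15 + 0*1/5 = 3/10
d_1 = (A=1/10, B=7/30, C=11/30, D=3/10)
  d_2[A] = 1/10*2/15 + 7/30*1/15 + 11/30*2/15 + 3/10*1/3 = 8/45
  d_2[B] = 1/10*7/15 + 7/30*2/15 + 11/30*1/3 + 3/10*1/3 = 3/10
  d_2[C] = 1/10*2/15 + 7/30*1/3 + 11/30*2/5 + 3/10*2/15 = 5/18
  d_2[D] = 1/10*4/15 + 7/30*7/15 + 11/30*2/15 + 3/10*1/5 = 11/45
d_2 = (A=8/45, B=3/10, C=5/18, D=11/45)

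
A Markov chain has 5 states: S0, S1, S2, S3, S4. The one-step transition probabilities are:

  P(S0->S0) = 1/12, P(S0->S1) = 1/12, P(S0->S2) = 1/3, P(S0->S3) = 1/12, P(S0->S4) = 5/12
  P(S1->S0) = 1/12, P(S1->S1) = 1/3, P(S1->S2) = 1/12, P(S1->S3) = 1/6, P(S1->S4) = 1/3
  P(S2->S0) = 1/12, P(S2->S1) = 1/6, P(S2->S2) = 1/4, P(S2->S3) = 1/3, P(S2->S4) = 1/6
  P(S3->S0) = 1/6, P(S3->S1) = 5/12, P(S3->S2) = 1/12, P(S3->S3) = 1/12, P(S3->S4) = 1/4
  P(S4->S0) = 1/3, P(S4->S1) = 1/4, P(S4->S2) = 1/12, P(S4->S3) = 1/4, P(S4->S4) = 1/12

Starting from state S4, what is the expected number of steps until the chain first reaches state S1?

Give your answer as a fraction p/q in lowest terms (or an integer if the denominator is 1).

Let h_i = expected steps to first reach S1 from state i.
Boundary: h_S1 = 0.
First-step equations for the other states:
  h_S0 = 1 + 1/12*h_S0 + 1/12*h_S1 + 1/3*h_S2 + 1/12*h_S3 + 5/12*h_S4
  h_S2 = 1 + 1/12*h_S0 + 1/6*h_S1 + 1/4*h_S2 + 1/3*h_S3 + 1/6*h_S4
  h_S3 = 1 + 1/6*h_S0 + 5/12*h_S1 + 1/12*h_S2 + 1/12*h_S3 + 1/4*h_S4
  h_S4 = 1 + 1/3*h_S0 + 1/4*h_S1 + 1/12*h_S2 + 1/4*h_S3 + 1/12*h_S4

Substituting h_S1 = 0 and rearranging gives the linear system (I - Q) h = 1:
  [11/12, -1/3, -1/12, -5/12] . (h_S0, h_S2, h_S3, h_S4) = 1
  [-1/12, 3/4, -1/3, -1/6] . (h_S0, h_S2, h_S3, h_S4) = 1
  [-1/6, -1/12, 11/12, -1/4] . (h_S0, h_S2, h_S3, h_S4) = 1
  [-1/3, -1/12, -1/4, 11/12] . (h_S0, h_S2, h_S3, h_S4) = 1

Solving yields:
  h_S0 = 1274/257
  h_S2 = 1134/257
  h_S3 = 914/257
  h_S4 = 1096/257

Starting state is S4, so the expected hitting time is h_S4 = 1096/257.

Answer: 1096/257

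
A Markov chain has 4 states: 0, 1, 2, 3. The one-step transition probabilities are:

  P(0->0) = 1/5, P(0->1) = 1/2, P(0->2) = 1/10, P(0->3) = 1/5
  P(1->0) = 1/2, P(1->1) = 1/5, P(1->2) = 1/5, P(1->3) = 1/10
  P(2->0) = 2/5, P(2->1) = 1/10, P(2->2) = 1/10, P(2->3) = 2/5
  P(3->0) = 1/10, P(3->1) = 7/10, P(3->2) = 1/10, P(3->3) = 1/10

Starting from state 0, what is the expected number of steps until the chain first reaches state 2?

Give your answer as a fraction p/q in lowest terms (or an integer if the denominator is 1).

Let h_i = expected steps to first reach 2 from state i.
Boundary: h_2 = 0.
First-step equations for the other states:
  h_0 = 1 + 1/5*h_0 + 1/2*h_1 + 1/10*h_2 + 1/5*h_3
  h_1 = 1 + 1/2*h_0 + 1/5*h_1 + 1/5*h_2 + 1/10*h_3
  h_3 = 1 + 1/10*h_0 + 7/10*h_1 + 1/10*h_2 + 1/10*h_3

Substituting h_2 = 0 and rearranging gives the linear system (I - Q) h = 1:
  [4/5, -1/2, -1/5] . (h_0, h_1, h_3) = 1
  [-1/2, 4/5, -1/10] . (h_0, h_1, h_3) = 1
  [-1/10, -7/10, 9/10] . (h_0, h_1, h_3) = 1

Solving yields:
  h_0 = 725/102
  h_1 = 335/51
  h_3 = 715/102

Starting state is 0, so the expected hitting time is h_0 = 725/102.

Answer: 725/102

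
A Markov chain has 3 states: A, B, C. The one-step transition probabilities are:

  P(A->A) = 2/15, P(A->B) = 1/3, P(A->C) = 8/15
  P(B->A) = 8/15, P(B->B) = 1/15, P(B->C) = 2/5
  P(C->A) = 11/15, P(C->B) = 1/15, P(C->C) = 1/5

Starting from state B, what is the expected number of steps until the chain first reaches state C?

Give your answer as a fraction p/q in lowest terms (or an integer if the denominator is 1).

Answer: 315/142

Derivation:
Let h_i = expected steps to first reach C from state i.
Boundary: h_C = 0.
First-step equations for the other states:
  h_A = 1 + 2/15*h_A + 1/3*h_B + 8/15*h_C
  h_B = 1 + 8/15*h_A + 1/15*h_B + 2/5*h_C

Substituting h_C = 0 and rearranging gives the linear system (I - Q) h = 1:
  [13/15, -1/3] . (h_A, h_B) = 1
  [-8/15, 14/15] . (h_A, h_B) = 1

Solving yields:
  h_A = 285/142
  h_B = 315/142

Starting state is B, so the expected hitting time is h_B = 315/142.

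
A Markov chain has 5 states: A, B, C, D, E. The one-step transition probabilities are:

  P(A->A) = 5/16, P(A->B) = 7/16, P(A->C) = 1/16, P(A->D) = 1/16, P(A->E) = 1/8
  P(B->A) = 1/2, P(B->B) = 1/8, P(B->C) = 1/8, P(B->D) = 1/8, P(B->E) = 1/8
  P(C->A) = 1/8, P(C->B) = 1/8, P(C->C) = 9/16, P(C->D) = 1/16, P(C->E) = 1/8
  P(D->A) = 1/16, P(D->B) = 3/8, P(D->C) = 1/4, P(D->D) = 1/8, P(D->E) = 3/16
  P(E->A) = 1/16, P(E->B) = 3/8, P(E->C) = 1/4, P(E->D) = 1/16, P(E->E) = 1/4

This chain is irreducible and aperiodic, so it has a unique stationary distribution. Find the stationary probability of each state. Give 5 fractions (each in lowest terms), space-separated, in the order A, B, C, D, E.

Answer: 42/163 43/163 40/163 206/2445 364/2445

Derivation:
The stationary distribution satisfies pi = pi * P, i.e.:
  pi_A = 5/16*pi_A + 1/2*pi_B + 1/8*pi_C + 1/16*pi_D + 1/16*pi_E
  pi_B = 7/16*pi_A + 1/8*pi_B + 1/8*pi_C + 3/8*pi_D + 3/8*pi_E
  pi_C = 1/16*pi_A + 1/8*pi_B + 9/16*pi_C + 1/4*pi_D + 1/4*pi_E
  pi_D = 1/16*pi_A + 1/8*pi_B + 1/16*pi_C + 1/8*pi_D + 1/16*pi_E
  pi_E = 1/8*pi_A + 1/8*pi_B + 1/8*pi_C + 3/16*pi_D + 1/4*pi_E
with normalization: pi_A + pi_B + pi_C + pi_D + pi_E = 1.

Using the first 4 balance equations plus normalization, the linear system A*pi = b is:
  [-11/16, 1/2, 1/8, 1/16, 1/16] . pi = 0
  [7/16, -7/8, 1/8, 3/8, 3/8] . pi = 0
  [1/16, 1/8, -7/16, 1/4, 1/4] . pi = 0
  [1/16, 1/8, 1/16, -7/8, 1/16] . pi = 0
  [1, 1, 1, 1, 1] . pi = 1

Solving yields:
  pi_A = 42/163
  pi_B = 43/163
  pi_C = 40/163
  pi_D = 206/2445
  pi_E = 364/2445

Verification (pi * P):
  42/163*5/16 + 43/163*1/2 + 40/163*1/8 + 206/2445*1/16 + 364/2445*1/16 = 42/163 = pi_A  (ok)
  42/163*7/16 + 43/163*1/8 + 40/163*1/8 + 206/2445*3/8 + 364/2445*3/8 = 43/163 = pi_B  (ok)
  42/163*1/16 + 43/163*1/8 + 40/163*9/16 + 206/2445*1/4 + 364/2445*1/4 = 40/163 = pi_C  (ok)
  42/163*1/16 + 43/163*1/8 + 40/163*1/16 + 206/2445*1/8 + 364/2445*1/16 = 206/2445 = pi_D  (ok)
  42/163*1/8 + 43/163*1/8 + 40/163*1/8 + 206/2445*3/16 + 364/2445*1/4 = 364/2445 = pi_E  (ok)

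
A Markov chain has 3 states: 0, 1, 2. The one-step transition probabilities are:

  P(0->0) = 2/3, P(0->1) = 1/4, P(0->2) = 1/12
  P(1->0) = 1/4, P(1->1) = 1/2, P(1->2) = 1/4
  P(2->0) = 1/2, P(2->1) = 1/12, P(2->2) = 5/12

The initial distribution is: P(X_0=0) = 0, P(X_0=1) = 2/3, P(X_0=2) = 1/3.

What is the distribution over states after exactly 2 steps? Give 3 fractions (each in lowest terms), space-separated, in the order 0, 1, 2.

Answer: 67/144 125/432 53/216

Derivation:
Propagating the distribution step by step (d_{t+1} = d_t * P):
d_0 = (0=0, 1=2/3, 2=1/3)
  d_1[0] = 0*2/3 + 2/3*1/4 + 1/3*1/2 = 1/3
  d_1[1] = 0*1/4 + 2/3*1/2 + 1/3*1/12 = 13/36
  d_1[2] = 0*1/12 + 2/3*1/4 + 1/3*5/12 = 11/36
d_1 = (0=1/3, 1=13/36, 2=11/36)
  d_2[0] = 1/3*2/3 + 13/36*1/4 + 11/36*1/2 = 67/144
  d_2[1] = 1/3*1/4 + 13/36*1/2 + 11/36*1/12 = 125/432
  d_2[2] = 1/3*1/12 + 13/36*1/4 + 11/36*5/12 = 53/216
d_2 = (0=67/144, 1=125/432, 2=53/216)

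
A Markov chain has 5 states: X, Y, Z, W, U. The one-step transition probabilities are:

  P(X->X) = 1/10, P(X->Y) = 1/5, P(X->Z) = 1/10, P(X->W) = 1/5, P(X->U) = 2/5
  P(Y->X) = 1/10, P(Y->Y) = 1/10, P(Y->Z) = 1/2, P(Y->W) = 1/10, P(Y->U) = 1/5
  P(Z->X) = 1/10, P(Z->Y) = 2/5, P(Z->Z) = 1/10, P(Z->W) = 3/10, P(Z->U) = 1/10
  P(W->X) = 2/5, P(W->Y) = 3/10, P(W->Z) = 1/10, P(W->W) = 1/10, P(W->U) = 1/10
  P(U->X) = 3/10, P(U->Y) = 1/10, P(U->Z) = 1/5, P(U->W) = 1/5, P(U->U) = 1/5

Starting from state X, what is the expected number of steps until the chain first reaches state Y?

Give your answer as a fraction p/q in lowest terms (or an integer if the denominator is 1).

Answer: 452/99

Derivation:
Let h_i = expected steps to first reach Y from state i.
Boundary: h_Y = 0.
First-step equations for the other states:
  h_X = 1 + 1/10*h_X + 1/5*h_Y + 1/10*h_Z + 1/5*h_W + 2/5*h_U
  h_Z = 1 + 1/10*h_X + 2/5*h_Y + 1/10*h_Z + 3/10*h_W + 1/10*h_U
  h_W = 1 + 2/5*h_X + 3/10*h_Y + 1/10*h_Z + 1/10*h_W + 1/10*h_U
  h_U = 1 + 3/10*h_X + 1/10*h_Y + 1/5*h_Z + 1/5*h_W + 1/5*h_U

Substituting h_Y = 0 and rearranging gives the linear system (I - Q) h = 1:
  [9/10, -1/10, -1/5, -2/5] . (h_X, h_Z, h_W, h_U) = 1
  [-1/10, 9/10, -3/10, -1/10] . (h_X, h_Z, h_W, h_U) = 1
  [-2/5, -1/10, 9/10, -1/10] . (h_X, h_Z, h_W, h_U) = 1
  [-3/10, -1/5, -1/5, 4/5] . (h_X, h_Z, h_W, h_U) = 1

Solving yields:
  h_X = 452/99
  h_Z = 116/33
  h_W = 403/99
  h_U = 481/99

Starting state is X, so the expected hitting time is h_X = 452/99.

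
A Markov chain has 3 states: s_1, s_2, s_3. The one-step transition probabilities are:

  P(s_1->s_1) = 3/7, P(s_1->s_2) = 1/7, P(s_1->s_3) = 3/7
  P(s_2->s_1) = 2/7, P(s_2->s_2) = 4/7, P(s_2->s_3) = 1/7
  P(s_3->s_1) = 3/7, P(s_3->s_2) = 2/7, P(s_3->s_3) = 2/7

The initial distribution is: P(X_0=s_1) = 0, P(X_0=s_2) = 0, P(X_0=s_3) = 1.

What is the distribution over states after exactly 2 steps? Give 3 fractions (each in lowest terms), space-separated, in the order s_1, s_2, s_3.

Propagating the distribution step by step (d_{t+1} = d_t * P):
d_0 = (s_1=0, s_2=0, s_3=1)
  d_1[s_1] = 0*3/7 + 0*2/7 + 1*3/7 = 3/7
  d_1[s_2] = 0*1/7 + 0*4/7 + 1*2/7 = 2/7
  d_1[s_3] = 0*3/7 + 0*1/7 + 1*2/7 = 2/7
d_1 = (s_1=3/7, s_2=2/7, s_3=2/7)
  d_2[s_1] = 3/7*3/7 + 2/7*2/7 + 2/7*3/7 = 19/49
  d_2[s_2] = 3/7*1/7 + 2/7*4/7 + 2/7*2/7 = 15/49
  d_2[s_3] = 3/7*3/7 + 2/7*1/7 + 2/7*2/7 = 15/49
d_2 = (s_1=19/49, s_2=15/49, s_3=15/49)

Answer: 19/49 15/49 15/49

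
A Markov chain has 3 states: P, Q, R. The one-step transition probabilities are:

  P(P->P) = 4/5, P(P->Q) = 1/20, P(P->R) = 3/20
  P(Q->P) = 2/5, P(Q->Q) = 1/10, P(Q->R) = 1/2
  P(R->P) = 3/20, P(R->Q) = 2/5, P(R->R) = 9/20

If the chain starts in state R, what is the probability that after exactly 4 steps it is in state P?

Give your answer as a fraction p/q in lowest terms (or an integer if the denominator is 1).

Answer: 77411/160000

Derivation:
Computing P^4 by repeated multiplication:
P^1 =
  P: [4/5, 1/20, 3/20]
  Q: [2/5, 1/10, 1/2]
  R: [3/20, 2/5, 9/20]
P^2 =
  P: [273/400, 21/200, 17/80]
  Q: [87/200, 23/100, 67/200]
  R: [139/400, 91/400, 17/40]
P^3 =
  P: [4959/8000, 1037/8000, 501/2000]
  Q: [1961/4000, 143/800, 331/1000]
  R: [1731/4000, 1681/8000, 2857/8000]
P^4 =
  P: [23413/40000, 4613/32000, 43283/160000]
  Q: [10267/20000, 13983/80000, 24949/80000]
  R: [77411/160000, 371/2000, 52909/160000]

(P^4)[R -> P] = 77411/160000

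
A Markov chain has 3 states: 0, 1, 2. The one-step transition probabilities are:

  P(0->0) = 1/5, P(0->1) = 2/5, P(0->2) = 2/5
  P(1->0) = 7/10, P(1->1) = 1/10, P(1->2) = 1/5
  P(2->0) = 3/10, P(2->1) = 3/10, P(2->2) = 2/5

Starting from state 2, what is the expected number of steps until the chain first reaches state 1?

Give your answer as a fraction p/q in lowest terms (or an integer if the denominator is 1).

Answer: 55/18

Derivation:
Let h_i = expected steps to first reach 1 from state i.
Boundary: h_1 = 0.
First-step equations for the other states:
  h_0 = 1 + 1/5*h_0 + 2/5*h_1 + 2/5*h_2
  h_2 = 1 + 3/10*h_0 + 3/10*h_1 + 2/5*h_2

Substituting h_1 = 0 and rearranging gives the linear system (I - Q) h = 1:
  [4/5, -2/5] . (h_0, h_2) = 1
  [-3/10, 3/5] . (h_0, h_2) = 1

Solving yields:
  h_0 = 25/9
  h_2 = 55/18

Starting state is 2, so the expected hitting time is h_2 = 55/18.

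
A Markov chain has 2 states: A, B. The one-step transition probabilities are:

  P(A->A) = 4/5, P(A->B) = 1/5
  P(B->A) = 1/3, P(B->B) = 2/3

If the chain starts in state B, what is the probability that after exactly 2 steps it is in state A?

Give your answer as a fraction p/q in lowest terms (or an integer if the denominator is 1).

Answer: 22/45

Derivation:
Computing P^2 by repeated multiplication:
P^1 =
  A: [4/5, 1/5]
  B: [1/3, 2/3]
P^2 =
  A: [53/75, 22/75]
  B: [22/45, 23/45]

(P^2)[B -> A] = 22/45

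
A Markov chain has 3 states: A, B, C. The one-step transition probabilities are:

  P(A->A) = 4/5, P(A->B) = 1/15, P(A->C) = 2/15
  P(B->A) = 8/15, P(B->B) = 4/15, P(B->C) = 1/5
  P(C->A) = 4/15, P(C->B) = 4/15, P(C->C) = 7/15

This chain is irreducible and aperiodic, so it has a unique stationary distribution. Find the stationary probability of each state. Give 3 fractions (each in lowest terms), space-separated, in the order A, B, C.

The stationary distribution satisfies pi = pi * P, i.e.:
  pi_A = 4/5*pi_A + 8/15*pi_B + 4/15*pi_C
  pi_B = 1/15*pi_A + 4/15*pi_B + 4/15*pi_C
  pi_C = 2/15*pi_A + 1/5*pi_B + 7/15*pi_C
with normalization: pi_A + pi_B + pi_C = 1.

Using the first 2 balance equations plus normalization, the linear system A*pi = b is:
  [-1/5, 8/15, 4/15] . pi = 0
  [1/15, -11/15, 4/15] . pi = 0
  [1, 1, 1] . pi = 1

Solving yields:
  pi_A = 76/117
  pi_B = 16/117
  pi_C = 25/117

Verification (pi * P):
  76/117*4/5 + 16/117*8/15 + 25/117*4/15 = 76/117 = pi_A  (ok)
  76/117*1/15 + 16/117*4/15 + 25/117*4/15 = 16/117 = pi_B  (ok)
  76/117*2/15 + 16/117*1/5 + 25/117*7/15 = 25/117 = pi_C  (ok)

Answer: 76/117 16/117 25/117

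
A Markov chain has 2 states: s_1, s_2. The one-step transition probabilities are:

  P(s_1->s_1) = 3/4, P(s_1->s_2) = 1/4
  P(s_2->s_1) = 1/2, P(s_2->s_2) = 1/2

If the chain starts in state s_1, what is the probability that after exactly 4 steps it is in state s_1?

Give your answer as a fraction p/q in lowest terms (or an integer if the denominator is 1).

Computing P^4 by repeated multiplication:
P^1 =
  s_1: [3/4, 1/4]
  s_2: [1/2, 1/2]
P^2 =
  s_1: [11/16, 5/16]
  s_2: [5/8, 3/8]
P^3 =
  s_1: [43/64, 21/64]
  s_2: [21/32, 11/32]
P^4 =
  s_1: [171/256, 85/256]
  s_2: [85/128, 43/128]

(P^4)[s_1 -> s_1] = 171/256

Answer: 171/256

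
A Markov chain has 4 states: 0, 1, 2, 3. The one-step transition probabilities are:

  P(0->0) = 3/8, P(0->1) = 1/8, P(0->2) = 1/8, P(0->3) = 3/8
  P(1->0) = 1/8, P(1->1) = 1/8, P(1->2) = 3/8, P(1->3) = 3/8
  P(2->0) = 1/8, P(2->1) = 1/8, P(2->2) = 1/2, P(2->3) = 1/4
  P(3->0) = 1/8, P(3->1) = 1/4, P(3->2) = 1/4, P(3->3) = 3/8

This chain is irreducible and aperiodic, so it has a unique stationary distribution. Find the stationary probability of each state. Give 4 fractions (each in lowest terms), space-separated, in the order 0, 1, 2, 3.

Answer: 1/6 1/6 1/3 1/3

Derivation:
The stationary distribution satisfies pi = pi * P, i.e.:
  pi_0 = 3/8*pi_0 + 1/8*pi_1 + 1/8*pi_2 + 1/8*pi_3
  pi_1 = 1/8*pi_0 + 1/8*pi_1 + 1/8*pi_2 + 1/4*pi_3
  pi_2 = 1/8*pi_0 + 3/8*pi_1 + 1/2*pi_2 + 1/4*pi_3
  pi_3 = 3/8*pi_0 + 3/8*pi_1 + 1/4*pi_2 + 3/8*pi_3
with normalization: pi_0 + pi_1 + pi_2 + pi_3 = 1.

Using the first 3 balance equations plus normalization, the linear system A*pi = b is:
  [-5/8, 1/8, 1/8, 1/8] . pi = 0
  [1/8, -7/8, 1/8, 1/4] . pi = 0
  [1/8, 3/8, -1/2, 1/4] . pi = 0
  [1, 1, 1, 1] . pi = 1

Solving yields:
  pi_0 = 1/6
  pi_1 = 1/6
  pi_2 = 1/3
  pi_3 = 1/3

Verification (pi * P):
  1/6*3/8 + 1/6*1/8 + 1/3*1/8 + 1/3*1/8 = 1/6 = pi_0  (ok)
  1/6*1/8 + 1/6*1/8 + 1/3*1/8 + 1/3*1/4 = 1/6 = pi_1  (ok)
  1/6*1/8 + 1/6*3/8 + 1/3*1/2 + 1/3*1/4 = 1/3 = pi_2  (ok)
  1/6*3/8 + 1/6*3/8 + 1/3*1/4 + 1/3*3/8 = 1/3 = pi_3  (ok)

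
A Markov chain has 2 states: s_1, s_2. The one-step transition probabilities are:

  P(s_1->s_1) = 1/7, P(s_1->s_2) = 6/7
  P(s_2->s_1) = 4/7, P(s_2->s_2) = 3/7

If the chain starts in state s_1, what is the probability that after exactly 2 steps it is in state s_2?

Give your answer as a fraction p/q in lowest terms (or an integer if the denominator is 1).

Answer: 24/49

Derivation:
Computing P^2 by repeated multiplication:
P^1 =
  s_1: [1/7, 6/7]
  s_2: [4/7, 3/7]
P^2 =
  s_1: [25/49, 24/49]
  s_2: [16/49, 33/49]

(P^2)[s_1 -> s_2] = 24/49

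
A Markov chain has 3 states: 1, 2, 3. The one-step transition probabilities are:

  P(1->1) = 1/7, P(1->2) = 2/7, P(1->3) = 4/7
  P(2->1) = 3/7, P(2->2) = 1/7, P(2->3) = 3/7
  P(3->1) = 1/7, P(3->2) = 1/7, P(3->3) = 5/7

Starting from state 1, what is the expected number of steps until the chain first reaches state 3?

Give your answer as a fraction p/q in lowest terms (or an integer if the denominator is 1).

Let h_i = expected steps to first reach 3 from state i.
Boundary: h_3 = 0.
First-step equations for the other states:
  h_1 = 1 + 1/7*h_1 + 2/7*h_2 + 4/7*h_3
  h_2 = 1 + 3/7*h_1 + 1/7*h_2 + 3/7*h_3

Substituting h_3 = 0 and rearranging gives the linear system (I - Q) h = 1:
  [6/7, -2/7] . (h_1, h_2) = 1
  [-3/7, 6/7] . (h_1, h_2) = 1

Solving yields:
  h_1 = 28/15
  h_2 = 21/10

Starting state is 1, so the expected hitting time is h_1 = 28/15.

Answer: 28/15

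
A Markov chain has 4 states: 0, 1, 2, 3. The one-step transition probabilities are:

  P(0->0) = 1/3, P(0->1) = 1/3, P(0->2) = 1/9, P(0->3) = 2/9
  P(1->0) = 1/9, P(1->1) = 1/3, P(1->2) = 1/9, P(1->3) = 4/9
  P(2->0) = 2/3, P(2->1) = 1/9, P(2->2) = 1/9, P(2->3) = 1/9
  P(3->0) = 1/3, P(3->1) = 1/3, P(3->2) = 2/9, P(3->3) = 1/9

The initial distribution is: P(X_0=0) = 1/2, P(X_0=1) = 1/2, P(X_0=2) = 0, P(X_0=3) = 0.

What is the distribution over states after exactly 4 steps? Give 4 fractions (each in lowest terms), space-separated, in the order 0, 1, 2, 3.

Propagating the distribution step by step (d_{t+1} = d_t * P):
d_0 = (0=1/2, 1=1/2, 2=0, 3=0)
  d_1[0] = 1/2*1/3 + 1/2*1/9 + 0*2/3 + 0*1/3 = 2/9
  d_1[1] = 1/2*1/3 + 1/2*1/3 + 0*1/9 + 0*1/3 = 1/3
  d_1[2] = 1/2*1/9 + 1/2*1/9 + 0*1/9 + 0*2/9 = 1/9
  d_1[3] = 1/2*2/9 + 1/2*4/9 + 0*1/9 + 0*1/9 = 1/3
d_1 = (0=2/9, 1=1/3, 2=1/9, 3=1/3)
  d_2[0] = 2/9*1/3 + 1/3*1/9 + 1/9*2/3 + 1/3*1/3 = 8/27
  d_2[1] = 2/9*1/3 + 1/3*1/3 + 1/9*1/9 + 1/3*1/3 = 25/81
  d_2[2] = 2/9*1/9 + 1/3*1/9 + 1/9*1/9 + 1/3*2/9 = 4/27
  d_2[3] = 2/9*2/9 + 1/3*4/9 + 1/9*1/9 + 1/3*1/9 = 20/81
d_2 = (0=8/27, 1=25/81, 2=4/27, 3=20/81)
  d_3[0] = 8/27*1/3 + 25/81*1/9 + 4/27*2/3 + 20/81*1/3 = 229/729
  d_3[1] = 8/27*1/3 + 25/81*1/3 + 4/27*1/9 + 20/81*1/3 = 73/243
  d_3[2] = 8/27*1/9 + 25/81*1/9 + 4/27*1/9 + 20/81*2/9 = 101/729
  d_3[3] = 8/27*2/9 + 25/81*4/9 + 4/27*1/9 + 20/81*1/9 = 20/81
d_3 = (0=229/729, 1=73/243, 2=101/729, 3=20/81)
  d_4[0] = 229/729*1/3 + 73/243*1/9 + 101/729*2/3 + 20/81*1/3 = 76/243
  d_4[1] = 229/729*1/3 + 73/243*1/3 + 101/729*1/9 + 20/81*1/3 = 1985/6561
  d_4[2] = 229/729*1/9 + 73/243*1/9 + 101/729*1/9 + 20/81*2/9 = 101/729
  d_4[3] = 229/729*2/9 + 73/243*4/9 + 101/729*1/9 + 20/81*1/9 = 1615/6561
d_4 = (0=76/243, 1=1985/6561, 2=101/729, 3=1615/6561)

Answer: 76/243 1985/6561 101/729 1615/6561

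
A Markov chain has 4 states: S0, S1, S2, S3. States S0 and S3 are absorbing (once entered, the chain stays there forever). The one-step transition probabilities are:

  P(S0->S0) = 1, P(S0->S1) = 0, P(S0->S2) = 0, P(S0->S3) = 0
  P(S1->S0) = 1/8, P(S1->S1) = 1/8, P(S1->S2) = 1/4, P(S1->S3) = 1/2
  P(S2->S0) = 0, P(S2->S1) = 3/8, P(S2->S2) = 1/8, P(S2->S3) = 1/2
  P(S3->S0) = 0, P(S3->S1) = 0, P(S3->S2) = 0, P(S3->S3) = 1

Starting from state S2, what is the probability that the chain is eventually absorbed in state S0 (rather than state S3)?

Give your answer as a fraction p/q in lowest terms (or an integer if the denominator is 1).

Let a_i = P(absorbed in S0 | start in state i).
Boundary conditions: a_S0 = 1, a_S3 = 0.
For each transient state i, a_i = sum_j P(i->j) * a_j:
  a_S1 = 1/8*a_S0 + 1/8*a_S1 + 1/4*a_S2 + 1/2*a_S3
  a_S2 = 0*a_S0 + 3/8*a_S1 + 1/8*a_S2 + 1/2*a_S3

Substituting a_S0 = 1 and a_S3 = 0, rearrange to (I - Q) a = r where r[i] = P(i -> S0):
  [7/8, -1/4] . (a_S1, a_S2) = 1/8
  [-3/8, 7/8] . (a_S1, a_S2) = 0

Solving yields:
  a_S1 = 7/43
  a_S2 = 3/43

Starting state is S2, so the absorption probability is a_S2 = 3/43.

Answer: 3/43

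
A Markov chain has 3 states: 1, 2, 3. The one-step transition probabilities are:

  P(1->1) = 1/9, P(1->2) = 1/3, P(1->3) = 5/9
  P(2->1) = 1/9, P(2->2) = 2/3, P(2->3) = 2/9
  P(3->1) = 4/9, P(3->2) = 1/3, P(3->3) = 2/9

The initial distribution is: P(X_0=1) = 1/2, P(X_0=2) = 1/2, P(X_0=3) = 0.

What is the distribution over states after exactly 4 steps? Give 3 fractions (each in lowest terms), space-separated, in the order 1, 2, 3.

Propagating the distribution step by step (d_{t+1} = d_t * P):
d_0 = (1=1/2, 2=1/2, 3=0)
  d_1[1] = 1/2*1/9 + 1/2*1/9 + 0*4/9 = 1/9
  d_1[2] = 1/2*1/3 + 1/2*2/3 + 0*1/3 = 1/2
  d_1[3] = 1/2*5/9 + 1/2*2/9 + 0*2/9 = 7/18
d_1 = (1=1/9, 2=1/2, 3=7/18)
  d_2[1] = 1/9*1/9 + 1/2*1/9 + 7/18*4/9 = 13/54
  d_2[2] = 1/9*1/3 + 1/2*2/3 + 7/18*1/3 = 1/2
  d_2[3] = 1/9*5/9 + 1/2*2/9 + 7/18*2/9 = 7/27
d_2 = (1=13/54, 2=1/2, 3=7/27)
  d_3[1] = 13/54*1/9 + 1/2*1/9 + 7/27*4/9 = 16/81
  d_3[2] = 13/54*1/3 + 1/2*2/3 + 7/27*1/3 = 1/2
  d_3[3] = 13/54*5/9 + 1/2*2/9 + 7/27*2/9 = 49/162
d_3 = (1=16/81, 2=1/2, 3=49/162)
  d_4[1] = 16/81*1/9 + 1/2*1/9 + 49/162*4/9 = 103/486
  d_4[2] = 16/81*1/3 + 1/2*2/3 + 49/162*1/3 = 1/2
  d_4[3] = 16/81*5/9 + 1/2*2/9 + 49/162*2/9 = 70/243
d_4 = (1=103/486, 2=1/2, 3=70/243)

Answer: 103/486 1/2 70/243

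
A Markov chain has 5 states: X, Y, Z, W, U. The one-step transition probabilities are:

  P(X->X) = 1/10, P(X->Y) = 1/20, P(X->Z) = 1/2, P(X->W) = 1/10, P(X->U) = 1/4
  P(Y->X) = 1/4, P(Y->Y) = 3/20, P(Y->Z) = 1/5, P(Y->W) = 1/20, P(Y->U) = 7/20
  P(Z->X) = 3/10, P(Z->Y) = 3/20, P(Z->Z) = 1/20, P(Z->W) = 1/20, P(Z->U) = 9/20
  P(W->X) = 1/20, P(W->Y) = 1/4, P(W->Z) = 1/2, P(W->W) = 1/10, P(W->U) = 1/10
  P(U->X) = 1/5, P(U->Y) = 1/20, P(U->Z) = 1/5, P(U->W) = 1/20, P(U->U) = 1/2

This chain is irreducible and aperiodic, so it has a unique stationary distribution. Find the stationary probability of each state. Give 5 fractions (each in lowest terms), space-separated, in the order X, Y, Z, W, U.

Answer: 33867/169642 16375/169642 20566/84821 10711/169642 67557/169642

Derivation:
The stationary distribution satisfies pi = pi * P, i.e.:
  pi_X = 1/10*pi_X + 1/4*pi_Y + 3/10*pi_Z + 1/20*pi_W + 1/5*pi_U
  pi_Y = 1/20*pi_X + 3/20*pi_Y + 3/20*pi_Z + 1/4*pi_W + 1/20*pi_U
  pi_Z = 1/2*pi_X + 1/5*pi_Y + 1/20*pi_Z + 1/2*pi_W + 1/5*pi_U
  pi_W = 1/10*pi_X + 1/20*pi_Y + 1/20*pi_Z + 1/10*pi_W + 1/20*pi_U
  pi_U = 1/4*pi_X + 7/20*pi_Y + 9/20*pi_Z + 1/10*pi_W + 1/2*pi_U
with normalization: pi_X + pi_Y + pi_Z + pi_W + pi_U = 1.

Using the first 4 balance equations plus normalization, the linear system A*pi = b is:
  [-9/10, 1/4, 3/10, 1/20, 1/5] . pi = 0
  [1/20, -17/20, 3/20, 1/4, 1/20] . pi = 0
  [1/2, 1/5, -19/20, 1/2, 1/5] . pi = 0
  [1/10, 1/20, 1/20, -9/10, 1/20] . pi = 0
  [1, 1, 1, 1, 1] . pi = 1

Solving yields:
  pi_X = 33867/169642
  pi_Y = 16375/169642
  pi_Z = 20566/84821
  pi_W = 10711/169642
  pi_U = 67557/169642

Verification (pi * P):
  33867/169642*1/10 + 16375/169642*1/4 + 20566/84821*3/10 + 10711/169642*1/20 + 67557/169642*1/5 = 33867/169642 = pi_X  (ok)
  33867/169642*1/20 + 16375/169642*3/20 + 20566/84821*3/20 + 10711/169642*1/4 + 67557/169642*1/20 = 16375/169642 = pi_Y  (ok)
  33867/169642*1/2 + 16375/169642*1/5 + 20566/84821*1/20 + 10711/169642*1/2 + 67557/169642*1/5 = 20566/84821 = pi_Z  (ok)
  33867/169642*1/10 + 16375/169642*1/20 + 20566/84821*1/20 + 10711/169642*1/10 + 67557/169642*1/20 = 10711/169642 = pi_W  (ok)
  33867/169642*1/4 + 16375/169642*7/20 + 20566/84821*9/20 + 10711/169642*1/10 + 67557/169642*1/2 = 67557/169642 = pi_U  (ok)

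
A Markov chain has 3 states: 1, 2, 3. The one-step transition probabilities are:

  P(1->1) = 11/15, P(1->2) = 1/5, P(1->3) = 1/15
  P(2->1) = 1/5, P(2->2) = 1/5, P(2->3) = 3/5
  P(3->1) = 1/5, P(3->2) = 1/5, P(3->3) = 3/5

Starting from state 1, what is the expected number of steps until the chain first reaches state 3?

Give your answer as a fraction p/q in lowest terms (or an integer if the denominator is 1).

Let h_i = expected steps to first reach 3 from state i.
Boundary: h_3 = 0.
First-step equations for the other states:
  h_1 = 1 + 11/15*h_1 + 1/5*h_2 + 1/15*h_3
  h_2 = 1 + 1/5*h_1 + 1/5*h_2 + 3/5*h_3

Substituting h_3 = 0 and rearranging gives the linear system (I - Q) h = 1:
  [4/15, -1/5] . (h_1, h_2) = 1
  [-1/5, 4/5] . (h_1, h_2) = 1

Solving yields:
  h_1 = 75/13
  h_2 = 35/13

Starting state is 1, so the expected hitting time is h_1 = 75/13.

Answer: 75/13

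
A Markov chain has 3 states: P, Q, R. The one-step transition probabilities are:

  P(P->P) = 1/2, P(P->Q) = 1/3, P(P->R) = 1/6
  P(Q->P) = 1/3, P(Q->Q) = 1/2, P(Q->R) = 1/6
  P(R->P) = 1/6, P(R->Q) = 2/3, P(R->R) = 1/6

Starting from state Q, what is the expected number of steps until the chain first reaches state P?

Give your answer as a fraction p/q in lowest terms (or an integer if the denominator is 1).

Let h_i = expected steps to first reach P from state i.
Boundary: h_P = 0.
First-step equations for the other states:
  h_Q = 1 + 1/3*h_P + 1/2*h_Q + 1/6*h_R
  h_R = 1 + 1/6*h_P + 2/3*h_Q + 1/6*h_R

Substituting h_P = 0 and rearranging gives the linear system (I - Q) h = 1:
  [1/2, -1/6] . (h_Q, h_R) = 1
  [-2/3, 5/6] . (h_Q, h_R) = 1

Solving yields:
  h_Q = 36/11
  h_R = 42/11

Starting state is Q, so the expected hitting time is h_Q = 36/11.

Answer: 36/11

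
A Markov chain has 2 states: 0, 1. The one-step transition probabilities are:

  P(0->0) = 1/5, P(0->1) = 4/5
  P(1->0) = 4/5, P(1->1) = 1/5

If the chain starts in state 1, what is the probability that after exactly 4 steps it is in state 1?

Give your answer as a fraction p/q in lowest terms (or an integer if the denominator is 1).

Answer: 353/625

Derivation:
Computing P^4 by repeated multiplication:
P^1 =
  0: [1/5, 4/5]
  1: [4/5, 1/5]
P^2 =
  0: [17/25, 8/25]
  1: [8/25, 17/25]
P^3 =
  0: [49/125, 76/125]
  1: [76/125, 49/125]
P^4 =
  0: [353/625, 272/625]
  1: [272/625, 353/625]

(P^4)[1 -> 1] = 353/625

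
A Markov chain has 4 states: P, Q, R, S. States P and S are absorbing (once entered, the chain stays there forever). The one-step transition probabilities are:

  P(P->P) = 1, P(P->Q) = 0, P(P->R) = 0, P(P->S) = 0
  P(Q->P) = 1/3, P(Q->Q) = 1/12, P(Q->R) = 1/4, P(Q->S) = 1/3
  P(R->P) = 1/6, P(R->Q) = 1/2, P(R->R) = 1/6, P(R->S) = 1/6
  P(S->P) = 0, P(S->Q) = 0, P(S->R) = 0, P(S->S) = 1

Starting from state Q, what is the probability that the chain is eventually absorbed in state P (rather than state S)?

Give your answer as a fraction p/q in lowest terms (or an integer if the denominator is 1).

Answer: 1/2

Derivation:
Let a_i = P(absorbed in P | start in state i).
Boundary conditions: a_P = 1, a_S = 0.
For each transient state i, a_i = sum_j P(i->j) * a_j:
  a_Q = 1/3*a_P + 1/12*a_Q + 1/4*a_R + 1/3*a_S
  a_R = 1/6*a_P + 1/2*a_Q + 1/6*a_R + 1/6*a_S

Substituting a_P = 1 and a_S = 0, rearrange to (I - Q) a = r where r[i] = P(i -> P):
  [11/12, -1/4] . (a_Q, a_R) = 1/3
  [-1/2, 5/6] . (a_Q, a_R) = 1/6

Solving yields:
  a_Q = 1/2
  a_R = 1/2

Starting state is Q, so the absorption probability is a_Q = 1/2.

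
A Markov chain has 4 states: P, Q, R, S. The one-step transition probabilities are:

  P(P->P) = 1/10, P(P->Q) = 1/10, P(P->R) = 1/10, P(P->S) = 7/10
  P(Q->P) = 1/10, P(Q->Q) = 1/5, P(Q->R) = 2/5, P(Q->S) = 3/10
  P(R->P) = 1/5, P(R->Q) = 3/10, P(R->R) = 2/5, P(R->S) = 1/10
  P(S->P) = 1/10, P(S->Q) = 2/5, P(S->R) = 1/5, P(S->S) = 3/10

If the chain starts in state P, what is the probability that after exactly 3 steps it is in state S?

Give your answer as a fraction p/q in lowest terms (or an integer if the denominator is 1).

Answer: 149/500

Derivation:
Computing P^3 by repeated multiplication:
P^1 =
  P: [1/10, 1/10, 1/10, 7/10]
  Q: [1/10, 1/5, 2/5, 3/10]
  R: [1/5, 3/10, 2/5, 1/10]
  S: [1/10, 2/5, 1/5, 3/10]
P^2 =
  P: [11/100, 17/50, 23/100, 8/25]
  Q: [7/50, 29/100, 31/100, 13/50]
  R: [7/50, 6/25, 8/25, 3/10]
  S: [3/25, 27/100, 31/100, 3/10]
P^3 =
  P: [123/1000, 69/250, 303/1000, 149/500]
  Q: [131/1000, 269/1000, 153/500, 147/500]
  R: [33/250, 139/500, 149/500, 73/250]
  S: [131/1000, 279/1000, 38/125, 143/500]

(P^3)[P -> S] = 149/500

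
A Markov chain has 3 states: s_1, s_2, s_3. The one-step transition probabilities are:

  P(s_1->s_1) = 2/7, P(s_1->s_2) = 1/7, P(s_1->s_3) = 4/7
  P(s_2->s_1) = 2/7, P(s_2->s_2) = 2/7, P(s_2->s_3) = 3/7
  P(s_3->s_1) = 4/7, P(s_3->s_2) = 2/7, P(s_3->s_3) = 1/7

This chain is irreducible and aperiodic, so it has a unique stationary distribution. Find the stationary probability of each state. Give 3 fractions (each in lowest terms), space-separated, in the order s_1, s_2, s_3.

Answer: 24/61 14/61 23/61

Derivation:
The stationary distribution satisfies pi = pi * P, i.e.:
  pi_s_1 = 2/7*pi_s_1 + 2/7*pi_s_2 + 4/7*pi_s_3
  pi_s_2 = 1/7*pi_s_1 + 2/7*pi_s_2 + 2/7*pi_s_3
  pi_s_3 = 4/7*pi_s_1 + 3/7*pi_s_2 + 1/7*pi_s_3
with normalization: pi_s_1 + pi_s_2 + pi_s_3 = 1.

Using the first 2 balance equations plus normalization, the linear system A*pi = b is:
  [-5/7, 2/7, 4/7] . pi = 0
  [1/7, -5/7, 2/7] . pi = 0
  [1, 1, 1] . pi = 1

Solving yields:
  pi_s_1 = 24/61
  pi_s_2 = 14/61
  pi_s_3 = 23/61

Verification (pi * P):
  24/61*2/7 + 14/61*2/7 + 23/61*4/7 = 24/61 = pi_s_1  (ok)
  24/61*1/7 + 14/61*2/7 + 23/61*2/7 = 14/61 = pi_s_2  (ok)
  24/61*4/7 + 14/61*3/7 + 23/61*1/7 = 23/61 = pi_s_3  (ok)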